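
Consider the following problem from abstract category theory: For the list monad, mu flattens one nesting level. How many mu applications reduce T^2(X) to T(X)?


Each application of mu: T^2 -> T removes one layer of nesting.
Starting at depth 2 (i.e., T^2(X)), we need to reach T(X).
Number of mu applications = 2 - 1 = 1

1


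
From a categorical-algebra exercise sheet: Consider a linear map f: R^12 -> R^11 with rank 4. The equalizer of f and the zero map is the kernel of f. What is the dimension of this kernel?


The equalizer of f and the zero map is ker(f).
By the rank-nullity theorem: dim(ker(f)) = dim(domain) - rank(f).
dim(ker(f)) = 12 - 4 = 8

8


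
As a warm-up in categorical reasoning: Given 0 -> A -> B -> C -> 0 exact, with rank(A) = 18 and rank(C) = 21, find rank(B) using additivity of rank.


For a short exact sequence 0 -> A -> B -> C -> 0,
rank is additive: rank(B) = rank(A) + rank(C).
rank(B) = 18 + 21 = 39

39


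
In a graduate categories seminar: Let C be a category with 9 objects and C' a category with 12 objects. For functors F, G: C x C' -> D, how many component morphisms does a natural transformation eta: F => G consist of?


A natural transformation eta: F => G assigns one component morphism per
object of the domain category.
The domain is the product category C x C', so
|Ob(C x C')| = |Ob(C)| * |Ob(C')| = 9 * 12 = 108.
Therefore eta has 108 component morphisms.

108


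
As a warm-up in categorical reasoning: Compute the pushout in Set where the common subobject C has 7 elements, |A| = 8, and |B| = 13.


The pushout A +_C B identifies the images of C in A and B.
|A +_C B| = |A| + |B| - |C| (for injections).
= 8 + 13 - 7 = 14

14


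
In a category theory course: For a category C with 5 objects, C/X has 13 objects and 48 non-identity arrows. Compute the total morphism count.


In the slice category C/X, objects are morphisms to X.
Identity morphisms: 13 (one per object of C/X).
Non-identity morphisms: 48.
Total = 13 + 48 = 61

61


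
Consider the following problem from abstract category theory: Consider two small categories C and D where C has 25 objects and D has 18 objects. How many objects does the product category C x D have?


The product category C x D has objects that are pairs (c, d).
Number of pairs = |Ob(C)| * |Ob(D)| = 25 * 18 = 450

450


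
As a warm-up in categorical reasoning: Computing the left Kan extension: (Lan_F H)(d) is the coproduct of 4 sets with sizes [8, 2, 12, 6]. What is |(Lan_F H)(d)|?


Pointwise, the left Kan extension (Lan_F H)(d) is the colimit, indexed
by the comma category (F downarrow d), of H composed with the
projection (F downarrow d) -> C. Here that colimit is given
as a coproduct (disjoint union) of sets, so its cardinality is the
sum of the sizes of the summands.
Coproduct of sets with sizes: 8 + 2 + 12 + 6
= 28

28


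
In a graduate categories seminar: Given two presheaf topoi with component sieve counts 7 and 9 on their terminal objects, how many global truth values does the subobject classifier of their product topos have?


In a product of presheaf topoi E_1 x E_2, the subobject classifier
is Omega = Omega_1 x Omega_2 (componentwise), so
|Omega(top)| = |Omega_1(top_1)| * |Omega_2(top_2)|.
= 7 * 9 = 63.

63


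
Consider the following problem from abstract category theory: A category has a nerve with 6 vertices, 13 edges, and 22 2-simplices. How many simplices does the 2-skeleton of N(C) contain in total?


The 2-skeleton of the nerve N(C) consists of simplices in dimensions 0, 1, 2:
  |N(C)_0| = 6 (objects)
  |N(C)_1| = 13 (morphisms)
  |N(C)_2| = 22 (composable pairs)
Total = 6 + 13 + 22 = 41

41


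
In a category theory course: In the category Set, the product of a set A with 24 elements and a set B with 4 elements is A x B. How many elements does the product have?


In Set, the product A x B is the Cartesian product.
By the universal property, |A x B| = |A| * |B|.
|A x B| = 24 * 4 = 96

96


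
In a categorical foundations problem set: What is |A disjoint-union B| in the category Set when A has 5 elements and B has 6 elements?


In Set, the coproduct A + B is the disjoint union.
|A + B| = |A| + |B| = 5 + 6 = 11

11


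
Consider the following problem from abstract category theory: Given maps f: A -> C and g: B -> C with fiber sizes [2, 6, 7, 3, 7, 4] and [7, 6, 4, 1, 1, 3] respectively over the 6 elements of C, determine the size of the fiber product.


The pullback A x_C B consists of pairs (a, b) with f(a) = g(b).
For each element c in C, the fiber product has |f^-1(c)| * |g^-1(c)| elements.
Summing over C: 2 * 7 + 6 * 6 + 7 * 4 + 3 * 1 + 7 * 1 + 4 * 3
= 14 + 36 + 28 + 3 + 7 + 12 = 100

100


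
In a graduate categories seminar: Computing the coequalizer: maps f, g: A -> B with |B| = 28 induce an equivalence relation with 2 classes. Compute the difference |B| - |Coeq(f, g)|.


The coequalizer Coeq(f, g) = B / ~ has one element per equivalence class.
|B| = 28, |Coeq(f, g)| = 2.
|B| - |Coeq(f, g)| = 28 - 2 = 26.

26


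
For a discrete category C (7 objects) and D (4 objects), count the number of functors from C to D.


A functor from a discrete category C to D is determined by
where each object maps. Each of the 7 objects of C can map
to any of the 4 objects of D independently.
Number of functors = 4^7 = 16384

16384


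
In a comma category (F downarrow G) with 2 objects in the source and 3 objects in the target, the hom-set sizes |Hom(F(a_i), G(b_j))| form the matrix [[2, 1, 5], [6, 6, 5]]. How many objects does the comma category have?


Objects of (F downarrow G) are triples (a, b, h: F(a)->G(b)).
The count equals the sum of all entries in the hom-matrix.
sum(row 0) = 8
sum(row 1) = 17
Grand total = 25

25


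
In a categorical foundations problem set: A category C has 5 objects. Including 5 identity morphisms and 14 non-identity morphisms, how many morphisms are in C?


Each object has an identity morphism, giving 5 identities.
Adding the 14 non-identity morphisms:
Total = 5 + 14 = 19

19


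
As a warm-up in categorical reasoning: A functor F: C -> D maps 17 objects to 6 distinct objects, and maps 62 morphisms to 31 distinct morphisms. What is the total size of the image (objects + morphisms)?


The image of F consists of distinct objects and distinct morphisms.
|Im(F)| on objects = 6
|Im(F)| on morphisms = 31
Total image cardinality = 6 + 31 = 37

37


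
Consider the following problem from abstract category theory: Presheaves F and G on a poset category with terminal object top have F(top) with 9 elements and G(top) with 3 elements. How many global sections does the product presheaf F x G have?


Global sections of a presheaf on a poset with terminal top satisfy
Gamma(H) ~ H(top). Presheaves admit pointwise products, so
(F x G)(top) = F(top) x G(top) (Cartesian product).
|Gamma(F x G)| = |F(top)| * |G(top)| = 9 * 3 = 27.

27


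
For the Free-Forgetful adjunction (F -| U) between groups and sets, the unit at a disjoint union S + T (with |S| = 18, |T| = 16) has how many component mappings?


The unit eta_X: X -> U(F(X)) of the Free-Forgetful adjunction
maps each element of X to a generator of F(X). For X = S + T (disjoint
union in Set), |S + T| = |S| + |T|.
Total mappings = 18 + 16 = 34.

34


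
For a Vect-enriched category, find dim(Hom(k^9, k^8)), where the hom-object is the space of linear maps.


In Vect-enriched categories, Hom(k^n, k^m) is the space of m x n matrices.
dim(Hom(k^9, k^8)) = 8 * 9 = 72

72


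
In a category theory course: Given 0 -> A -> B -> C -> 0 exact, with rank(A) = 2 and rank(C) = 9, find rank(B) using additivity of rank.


For a short exact sequence 0 -> A -> B -> C -> 0,
rank is additive: rank(B) = rank(A) + rank(C).
rank(B) = 2 + 9 = 11

11


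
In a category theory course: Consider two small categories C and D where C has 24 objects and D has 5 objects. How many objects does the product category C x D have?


The product category C x D has objects that are pairs (c, d).
Number of pairs = |Ob(C)| * |Ob(D)| = 24 * 5 = 120

120


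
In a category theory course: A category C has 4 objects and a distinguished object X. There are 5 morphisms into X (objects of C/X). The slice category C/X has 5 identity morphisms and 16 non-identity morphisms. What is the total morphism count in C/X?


In the slice category C/X, objects are morphisms to X.
Identity morphisms: 5 (one per object of C/X).
Non-identity morphisms: 16.
Total = 5 + 16 = 21

21


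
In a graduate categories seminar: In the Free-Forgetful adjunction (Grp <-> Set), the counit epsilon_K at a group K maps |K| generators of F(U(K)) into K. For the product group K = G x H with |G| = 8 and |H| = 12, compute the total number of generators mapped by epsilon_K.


The counit epsilon_K: F(U(K)) -> K of the Free-Forgetful adjunction
maps |K| generators of F(U(K)) into K. For K = G x H (the product group),
|G x H| = |G| * |H|.
Total generators mapped = 8 * 12 = 96.

96


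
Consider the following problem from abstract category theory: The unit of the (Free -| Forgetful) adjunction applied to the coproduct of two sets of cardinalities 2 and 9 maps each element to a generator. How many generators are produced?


The unit eta_X: X -> U(F(X)) of the Free-Forgetful adjunction
maps each element of X to a generator of F(X). For X = S + T (disjoint
union in Set), |S + T| = |S| + |T|.
Total mappings = 2 + 9 = 11.

11


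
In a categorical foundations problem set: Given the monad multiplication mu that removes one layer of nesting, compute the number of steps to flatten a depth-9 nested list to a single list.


Each application of mu: T^2 -> T removes one layer of nesting.
Starting at depth 9 (i.e., T^9(X)), we need to reach T(X).
Number of mu applications = 9 - 1 = 8

8


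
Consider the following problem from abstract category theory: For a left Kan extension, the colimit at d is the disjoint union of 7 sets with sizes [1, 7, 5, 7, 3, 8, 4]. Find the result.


Pointwise, the left Kan extension (Lan_F H)(d) is the colimit, indexed
by the comma category (F downarrow d), of H composed with the
projection (F downarrow d) -> C. Here that colimit is given
as a coproduct (disjoint union) of sets, so its cardinality is the
sum of the sizes of the summands.
Coproduct of sets with sizes: 1 + 7 + 5 + 7 + 3 + 8 + 4
= 35

35


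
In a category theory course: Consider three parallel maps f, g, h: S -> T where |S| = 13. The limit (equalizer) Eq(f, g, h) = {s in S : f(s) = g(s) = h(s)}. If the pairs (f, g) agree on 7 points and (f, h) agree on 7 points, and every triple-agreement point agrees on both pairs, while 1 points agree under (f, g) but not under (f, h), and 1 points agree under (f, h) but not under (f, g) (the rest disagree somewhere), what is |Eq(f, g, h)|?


Eq(f, g, h) is the triple-agreement set: points in S where all three
maps take the same value. Using inclusion-exclusion on the pairwise data:
Pair (f, g) agrees on 7 points; pair (f, h) on 7 points.
Points agreeing under (f, g) but not (f, h) = 1; under (f, h) but not (f, g) = 1.
Triple-agreement = agreement-in-(f, g) minus points that agree under (f, g) but not (f, h):
|Eq(f, g, h)| = 7 - 1 = 6
(cross-check via (f, h): 7 - 1 = 6.)

6


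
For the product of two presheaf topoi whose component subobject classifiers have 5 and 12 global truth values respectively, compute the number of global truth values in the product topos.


In a product of presheaf topoi E_1 x E_2, the subobject classifier
is Omega = Omega_1 x Omega_2 (componentwise), so
|Omega(top)| = |Omega_1(top_1)| * |Omega_2(top_2)|.
= 5 * 12 = 60.

60


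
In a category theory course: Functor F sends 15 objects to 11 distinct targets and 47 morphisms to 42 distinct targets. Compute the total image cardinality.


The image of F consists of distinct objects and distinct morphisms.
|Im(F)| on objects = 11
|Im(F)| on morphisms = 42
Total image cardinality = 11 + 42 = 53

53


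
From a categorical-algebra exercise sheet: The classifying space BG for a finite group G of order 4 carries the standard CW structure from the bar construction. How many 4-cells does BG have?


In the bar-construction CW model of BG, the n-cells are indexed by
n-tuples [g_1|...|g_n] of non-identity elements of G (degenerate
simplices with some g_i = e do not contribute cells), so there are
(|G| - 1)^n n-cells.
For dim = 4 with |G| = 4:
cells = (4 - 1)^4 = 3^4 = 81

81


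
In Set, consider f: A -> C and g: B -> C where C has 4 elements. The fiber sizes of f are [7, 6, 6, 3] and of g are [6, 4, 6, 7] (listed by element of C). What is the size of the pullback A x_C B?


The pullback A x_C B consists of pairs (a, b) with f(a) = g(b).
For each element c in C, the fiber product has |f^-1(c)| * |g^-1(c)| elements.
Summing over C: 7 * 6 + 6 * 4 + 6 * 6 + 3 * 7
= 42 + 24 + 36 + 21 = 123

123


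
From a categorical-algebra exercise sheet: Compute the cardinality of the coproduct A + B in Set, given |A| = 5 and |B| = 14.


In Set, the coproduct A + B is the disjoint union.
|A + B| = |A| + |B| = 5 + 14 = 19

19


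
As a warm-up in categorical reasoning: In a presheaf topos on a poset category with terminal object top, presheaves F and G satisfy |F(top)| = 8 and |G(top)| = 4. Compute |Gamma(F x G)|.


Global sections of a presheaf on a poset with terminal top satisfy
Gamma(H) ~ H(top). Presheaves admit pointwise products, so
(F x G)(top) = F(top) x G(top) (Cartesian product).
|Gamma(F x G)| = |F(top)| * |G(top)| = 8 * 4 = 32.

32


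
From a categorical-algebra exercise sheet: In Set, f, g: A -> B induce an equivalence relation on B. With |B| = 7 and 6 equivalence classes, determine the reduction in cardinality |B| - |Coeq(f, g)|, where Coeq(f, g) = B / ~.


The coequalizer Coeq(f, g) = B / ~ has one element per equivalence class.
|B| = 7, |Coeq(f, g)| = 6.
|B| - |Coeq(f, g)| = 7 - 6 = 1.

1


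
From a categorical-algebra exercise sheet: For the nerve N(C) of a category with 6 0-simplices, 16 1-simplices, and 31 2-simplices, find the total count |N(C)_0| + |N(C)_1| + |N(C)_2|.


The 2-skeleton of the nerve N(C) consists of simplices in dimensions 0, 1, 2:
  |N(C)_0| = 6 (objects)
  |N(C)_1| = 16 (morphisms)
  |N(C)_2| = 31 (composable pairs)
Total = 6 + 16 + 31 = 53

53


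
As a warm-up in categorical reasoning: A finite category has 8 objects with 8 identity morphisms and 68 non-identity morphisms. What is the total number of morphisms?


Each object has an identity morphism, giving 8 identities.
Adding the 68 non-identity morphisms:
Total = 8 + 68 = 76

76


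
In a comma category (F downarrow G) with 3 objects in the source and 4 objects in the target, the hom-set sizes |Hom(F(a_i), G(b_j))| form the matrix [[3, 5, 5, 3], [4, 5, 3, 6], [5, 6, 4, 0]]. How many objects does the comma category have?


Objects of (F downarrow G) are triples (a, b, h: F(a)->G(b)).
The count equals the sum of all entries in the hom-matrix.
sum(row 0) = 16
sum(row 1) = 18
sum(row 2) = 15
Grand total = 49

49


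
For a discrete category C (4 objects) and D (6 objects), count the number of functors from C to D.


A functor from a discrete category C to D is determined by
where each object maps. Each of the 4 objects of C can map
to any of the 6 objects of D independently.
Number of functors = 6^4 = 1296

1296


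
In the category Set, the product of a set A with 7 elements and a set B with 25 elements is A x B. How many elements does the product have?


In Set, the product A x B is the Cartesian product.
By the universal property, |A x B| = |A| * |B|.
|A x B| = 7 * 25 = 175

175


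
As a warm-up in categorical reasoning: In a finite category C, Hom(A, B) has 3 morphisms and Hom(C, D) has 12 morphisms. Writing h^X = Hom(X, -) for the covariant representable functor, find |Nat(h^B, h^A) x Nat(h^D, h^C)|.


By the Yoneda lemma, Nat(h^B, h^A) is isomorphic to Hom(A, B),
so |Nat(h^B, h^A)| = |Hom(A, B)| and |Nat(h^D, h^C)| = |Hom(C, D)|.
|Hom(A, B)| = 3, |Hom(C, D)| = 12.
|Nat(h^B, h^A) x Nat(h^D, h^C)| = 3 * 12 = 36

36


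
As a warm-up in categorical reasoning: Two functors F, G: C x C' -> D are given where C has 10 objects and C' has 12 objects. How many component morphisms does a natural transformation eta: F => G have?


A natural transformation eta: F => G assigns one component morphism per
object of the domain category.
The domain is the product category C x C', so
|Ob(C x C')| = |Ob(C)| * |Ob(C')| = 10 * 12 = 120.
Therefore eta has 120 component morphisms.

120


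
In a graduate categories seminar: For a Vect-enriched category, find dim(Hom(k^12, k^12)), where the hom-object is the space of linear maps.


In Vect-enriched categories, Hom(k^n, k^m) is the space of m x n matrices.
dim(Hom(k^12, k^12)) = 12 * 12 = 144

144


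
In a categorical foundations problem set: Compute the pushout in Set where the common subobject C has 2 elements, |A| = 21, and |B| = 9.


The pushout A +_C B identifies the images of C in A and B.
|A +_C B| = |A| + |B| - |C| (for injections).
= 21 + 9 - 2 = 28

28


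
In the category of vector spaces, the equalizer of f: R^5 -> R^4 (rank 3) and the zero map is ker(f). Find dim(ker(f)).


The equalizer of f and the zero map is ker(f).
By the rank-nullity theorem: dim(ker(f)) = dim(domain) - rank(f).
dim(ker(f)) = 5 - 3 = 2

2


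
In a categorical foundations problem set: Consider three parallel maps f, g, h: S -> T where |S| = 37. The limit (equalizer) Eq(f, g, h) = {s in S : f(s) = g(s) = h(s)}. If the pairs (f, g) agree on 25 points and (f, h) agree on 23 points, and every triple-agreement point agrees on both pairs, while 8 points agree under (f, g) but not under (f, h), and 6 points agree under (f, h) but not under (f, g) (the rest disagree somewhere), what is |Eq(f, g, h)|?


Eq(f, g, h) is the triple-agreement set: points in S where all three
maps take the same value. Using inclusion-exclusion on the pairwise data:
Pair (f, g) agrees on 25 points; pair (f, h) on 23 points.
Points agreeing under (f, g) but not (f, h) = 8; under (f, h) but not (f, g) = 6.
Triple-agreement = agreement-in-(f, g) minus points that agree under (f, g) but not (f, h):
|Eq(f, g, h)| = 25 - 8 = 17
(cross-check via (f, h): 23 - 6 = 17.)

17


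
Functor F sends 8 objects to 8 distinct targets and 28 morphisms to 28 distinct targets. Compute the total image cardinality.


The image of F consists of distinct objects and distinct morphisms.
|Im(F)| on objects = 8
|Im(F)| on morphisms = 28
Total image cardinality = 8 + 28 = 36

36


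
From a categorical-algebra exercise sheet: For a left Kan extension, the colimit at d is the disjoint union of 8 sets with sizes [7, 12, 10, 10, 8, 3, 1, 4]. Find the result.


Pointwise, the left Kan extension (Lan_F H)(d) is the colimit, indexed
by the comma category (F downarrow d), of H composed with the
projection (F downarrow d) -> C. Here that colimit is given
as a coproduct (disjoint union) of sets, so its cardinality is the
sum of the sizes of the summands.
Coproduct of sets with sizes: 7 + 12 + 10 + 10 + 8 + 3 + 1 + 4
= 55

55


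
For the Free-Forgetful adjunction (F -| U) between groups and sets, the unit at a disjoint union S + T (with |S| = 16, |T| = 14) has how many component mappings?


The unit eta_X: X -> U(F(X)) of the Free-Forgetful adjunction
maps each element of X to a generator of F(X). For X = S + T (disjoint
union in Set), |S + T| = |S| + |T|.
Total mappings = 16 + 14 = 30.

30


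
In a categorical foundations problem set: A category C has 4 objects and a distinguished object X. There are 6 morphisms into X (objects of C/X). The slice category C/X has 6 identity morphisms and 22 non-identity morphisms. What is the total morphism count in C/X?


In the slice category C/X, objects are morphisms to X.
Identity morphisms: 6 (one per object of C/X).
Non-identity morphisms: 22.
Total = 6 + 22 = 28

28


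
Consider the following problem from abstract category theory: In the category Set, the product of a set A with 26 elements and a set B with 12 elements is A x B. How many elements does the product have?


In Set, the product A x B is the Cartesian product.
By the universal property, |A x B| = |A| * |B|.
|A x B| = 26 * 12 = 312

312


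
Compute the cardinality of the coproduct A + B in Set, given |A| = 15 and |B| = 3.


In Set, the coproduct A + B is the disjoint union.
|A + B| = |A| + |B| = 15 + 3 = 18

18


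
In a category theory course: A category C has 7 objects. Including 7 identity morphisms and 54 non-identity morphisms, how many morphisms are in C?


Each object has an identity morphism, giving 7 identities.
Adding the 54 non-identity morphisms:
Total = 7 + 54 = 61

61


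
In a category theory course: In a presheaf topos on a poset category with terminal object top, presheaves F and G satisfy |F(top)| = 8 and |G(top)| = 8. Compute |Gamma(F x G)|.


Global sections of a presheaf on a poset with terminal top satisfy
Gamma(H) ~ H(top). Presheaves admit pointwise products, so
(F x G)(top) = F(top) x G(top) (Cartesian product).
|Gamma(F x G)| = |F(top)| * |G(top)| = 8 * 8 = 64.

64


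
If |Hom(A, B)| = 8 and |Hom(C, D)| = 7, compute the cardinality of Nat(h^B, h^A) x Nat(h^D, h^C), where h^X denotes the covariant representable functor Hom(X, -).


By the Yoneda lemma, Nat(h^B, h^A) is isomorphic to Hom(A, B),
so |Nat(h^B, h^A)| = |Hom(A, B)| and |Nat(h^D, h^C)| = |Hom(C, D)|.
|Hom(A, B)| = 8, |Hom(C, D)| = 7.
|Nat(h^B, h^A) x Nat(h^D, h^C)| = 8 * 7 = 56

56


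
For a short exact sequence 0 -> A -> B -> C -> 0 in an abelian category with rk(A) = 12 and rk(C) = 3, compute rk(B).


For a short exact sequence 0 -> A -> B -> C -> 0,
rank is additive: rank(B) = rank(A) + rank(C).
rank(B) = 12 + 3 = 15

15


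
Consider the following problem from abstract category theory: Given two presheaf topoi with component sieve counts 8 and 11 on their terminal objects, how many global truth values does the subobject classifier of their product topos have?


In a product of presheaf topoi E_1 x E_2, the subobject classifier
is Omega = Omega_1 x Omega_2 (componentwise), so
|Omega(top)| = |Omega_1(top_1)| * |Omega_2(top_2)|.
= 8 * 11 = 88.

88


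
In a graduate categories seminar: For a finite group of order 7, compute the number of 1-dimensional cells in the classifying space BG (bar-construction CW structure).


In the bar-construction CW model of BG, the n-cells are indexed by
n-tuples [g_1|...|g_n] of non-identity elements of G (degenerate
simplices with some g_i = e do not contribute cells), so there are
(|G| - 1)^n n-cells.
For dim = 1 with |G| = 7:
cells = (7 - 1)^1 = 6^1 = 6

6


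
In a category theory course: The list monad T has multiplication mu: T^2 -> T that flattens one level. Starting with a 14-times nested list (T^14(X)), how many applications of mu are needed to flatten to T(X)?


Each application of mu: T^2 -> T removes one layer of nesting.
Starting at depth 14 (i.e., T^14(X)), we need to reach T(X).
Number of mu applications = 14 - 1 = 13

13


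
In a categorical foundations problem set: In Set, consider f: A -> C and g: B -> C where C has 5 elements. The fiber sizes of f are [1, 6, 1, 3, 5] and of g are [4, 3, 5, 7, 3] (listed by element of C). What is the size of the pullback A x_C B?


The pullback A x_C B consists of pairs (a, b) with f(a) = g(b).
For each element c in C, the fiber product has |f^-1(c)| * |g^-1(c)| elements.
Summing over C: 1 * 4 + 6 * 3 + 1 * 5 + 3 * 7 + 5 * 3
= 4 + 18 + 5 + 21 + 15 = 63

63


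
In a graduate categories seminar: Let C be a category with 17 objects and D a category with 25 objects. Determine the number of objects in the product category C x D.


The product category C x D has objects that are pairs (c, d).
Number of pairs = |Ob(C)| * |Ob(D)| = 17 * 25 = 425

425


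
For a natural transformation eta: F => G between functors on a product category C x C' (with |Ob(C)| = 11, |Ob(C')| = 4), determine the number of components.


A natural transformation eta: F => G assigns one component morphism per
object of the domain category.
The domain is the product category C x C', so
|Ob(C x C')| = |Ob(C)| * |Ob(C')| = 11 * 4 = 44.
Therefore eta has 44 component morphisms.

44


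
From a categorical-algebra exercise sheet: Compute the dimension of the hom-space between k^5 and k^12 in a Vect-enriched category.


In Vect-enriched categories, Hom(k^n, k^m) is the space of m x n matrices.
dim(Hom(k^5, k^12)) = 12 * 5 = 60

60


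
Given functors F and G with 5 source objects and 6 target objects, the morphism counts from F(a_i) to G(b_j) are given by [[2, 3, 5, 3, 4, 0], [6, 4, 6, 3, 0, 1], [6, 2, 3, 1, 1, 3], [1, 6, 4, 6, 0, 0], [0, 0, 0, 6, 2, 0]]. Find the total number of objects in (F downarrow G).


Objects of (F downarrow G) are triples (a, b, h: F(a)->G(b)).
The count equals the sum of all entries in the hom-matrix.
sum(row 0) = 17
sum(row 1) = 20
sum(row 2) = 16
sum(row 3) = 17
sum(row 4) = 8
Grand total = 78

78


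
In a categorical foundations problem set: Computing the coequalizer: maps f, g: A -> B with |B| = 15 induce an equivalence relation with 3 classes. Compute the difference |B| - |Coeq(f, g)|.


The coequalizer Coeq(f, g) = B / ~ has one element per equivalence class.
|B| = 15, |Coeq(f, g)| = 3.
|B| - |Coeq(f, g)| = 15 - 3 = 12.

12


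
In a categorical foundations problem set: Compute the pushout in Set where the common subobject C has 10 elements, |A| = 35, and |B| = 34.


The pushout A +_C B identifies the images of C in A and B.
|A +_C B| = |A| + |B| - |C| (for injections).
= 35 + 34 - 10 = 59

59


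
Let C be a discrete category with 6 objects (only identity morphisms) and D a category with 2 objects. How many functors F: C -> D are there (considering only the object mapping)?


A functor from a discrete category C to D is determined by
where each object maps. Each of the 6 objects of C can map
to any of the 2 objects of D independently.
Number of functors = 2^6 = 64

64


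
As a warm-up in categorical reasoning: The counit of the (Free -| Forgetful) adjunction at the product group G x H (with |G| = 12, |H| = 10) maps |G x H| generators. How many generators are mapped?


The counit epsilon_K: F(U(K)) -> K of the Free-Forgetful adjunction
maps |K| generators of F(U(K)) into K. For K = G x H (the product group),
|G x H| = |G| * |H|.
Total generators mapped = 12 * 10 = 120.

120


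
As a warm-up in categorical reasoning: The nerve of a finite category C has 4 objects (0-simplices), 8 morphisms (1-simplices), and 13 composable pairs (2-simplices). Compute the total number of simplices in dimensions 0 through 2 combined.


The 2-skeleton of the nerve N(C) consists of simplices in dimensions 0, 1, 2:
  |N(C)_0| = 4 (objects)
  |N(C)_1| = 8 (morphisms)
  |N(C)_2| = 13 (composable pairs)
Total = 4 + 8 + 13 = 25

25


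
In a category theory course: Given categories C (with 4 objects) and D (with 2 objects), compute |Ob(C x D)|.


The product category C x D has objects that are pairs (c, d).
Number of pairs = |Ob(C)| * |Ob(D)| = 4 * 2 = 8

8


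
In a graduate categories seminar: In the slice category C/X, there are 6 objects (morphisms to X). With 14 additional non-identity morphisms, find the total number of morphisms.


In the slice category C/X, objects are morphisms to X.
Identity morphisms: 6 (one per object of C/X).
Non-identity morphisms: 14.
Total = 6 + 14 = 20

20


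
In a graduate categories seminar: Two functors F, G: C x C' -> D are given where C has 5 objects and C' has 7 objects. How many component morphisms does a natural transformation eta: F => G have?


A natural transformation eta: F => G assigns one component morphism per
object of the domain category.
The domain is the product category C x C', so
|Ob(C x C')| = |Ob(C)| * |Ob(C')| = 5 * 7 = 35.
Therefore eta has 35 component morphisms.

35


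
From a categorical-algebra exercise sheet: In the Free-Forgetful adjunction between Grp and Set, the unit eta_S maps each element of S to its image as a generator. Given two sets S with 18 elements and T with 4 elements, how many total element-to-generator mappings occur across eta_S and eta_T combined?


The unit eta_X: X -> U(F(X)) of the Free-Forgetful adjunction
maps each element of X to a generator of F(X). For X = S + T (disjoint
union in Set), |S + T| = |S| + |T|.
Total mappings = 18 + 4 = 22.

22


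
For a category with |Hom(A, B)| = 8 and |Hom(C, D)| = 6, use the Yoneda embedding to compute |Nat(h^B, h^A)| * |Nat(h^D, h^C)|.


By the Yoneda lemma, Nat(h^B, h^A) is isomorphic to Hom(A, B),
so |Nat(h^B, h^A)| = |Hom(A, B)| and |Nat(h^D, h^C)| = |Hom(C, D)|.
|Hom(A, B)| = 8, |Hom(C, D)| = 6.
|Nat(h^B, h^A) x Nat(h^D, h^C)| = 8 * 6 = 48

48


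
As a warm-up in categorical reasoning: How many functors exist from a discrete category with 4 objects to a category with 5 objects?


A functor from a discrete category C to D is determined by
where each object maps. Each of the 4 objects of C can map
to any of the 5 objects of D independently.
Number of functors = 5^4 = 625

625


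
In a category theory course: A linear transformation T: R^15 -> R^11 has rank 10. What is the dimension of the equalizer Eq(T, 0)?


The equalizer of f and the zero map is ker(f).
By the rank-nullity theorem: dim(ker(f)) = dim(domain) - rank(f).
dim(ker(f)) = 15 - 10 = 5

5


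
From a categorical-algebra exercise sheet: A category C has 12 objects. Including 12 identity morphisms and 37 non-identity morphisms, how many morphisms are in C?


Each object has an identity morphism, giving 12 identities.
Adding the 37 non-identity morphisms:
Total = 12 + 37 = 49

49


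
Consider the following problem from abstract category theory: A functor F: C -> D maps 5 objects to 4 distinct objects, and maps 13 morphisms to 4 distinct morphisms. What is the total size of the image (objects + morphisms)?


The image of F consists of distinct objects and distinct morphisms.
|Im(F)| on objects = 4
|Im(F)| on morphisms = 4
Total image cardinality = 4 + 4 = 8

8


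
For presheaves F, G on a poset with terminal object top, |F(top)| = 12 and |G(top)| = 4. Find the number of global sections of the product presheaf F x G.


Global sections of a presheaf on a poset with terminal top satisfy
Gamma(H) ~ H(top). Presheaves admit pointwise products, so
(F x G)(top) = F(top) x G(top) (Cartesian product).
|Gamma(F x G)| = |F(top)| * |G(top)| = 12 * 4 = 48.

48


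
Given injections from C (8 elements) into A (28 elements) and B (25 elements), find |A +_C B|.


The pushout A +_C B identifies the images of C in A and B.
|A +_C B| = |A| + |B| - |C| (for injections).
= 28 + 25 - 8 = 45

45


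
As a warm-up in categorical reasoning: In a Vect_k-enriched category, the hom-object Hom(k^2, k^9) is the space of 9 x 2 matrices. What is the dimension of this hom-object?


In Vect-enriched categories, Hom(k^n, k^m) is the space of m x n matrices.
dim(Hom(k^2, k^9)) = 9 * 2 = 18

18


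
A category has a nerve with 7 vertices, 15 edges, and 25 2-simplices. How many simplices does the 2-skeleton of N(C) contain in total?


The 2-skeleton of the nerve N(C) consists of simplices in dimensions 0, 1, 2:
  |N(C)_0| = 7 (objects)
  |N(C)_1| = 15 (morphisms)
  |N(C)_2| = 25 (composable pairs)
Total = 7 + 15 + 25 = 47

47


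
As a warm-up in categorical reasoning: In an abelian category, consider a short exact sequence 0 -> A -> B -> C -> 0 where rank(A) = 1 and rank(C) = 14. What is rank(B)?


For a short exact sequence 0 -> A -> B -> C -> 0,
rank is additive: rank(B) = rank(A) + rank(C).
rank(B) = 1 + 14 = 15

15


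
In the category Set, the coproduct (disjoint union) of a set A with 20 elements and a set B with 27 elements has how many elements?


In Set, the coproduct A + B is the disjoint union.
|A + B| = |A| + |B| = 20 + 27 = 47

47


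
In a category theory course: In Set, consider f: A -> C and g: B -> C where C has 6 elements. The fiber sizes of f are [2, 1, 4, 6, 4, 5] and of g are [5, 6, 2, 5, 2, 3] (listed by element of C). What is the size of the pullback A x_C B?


The pullback A x_C B consists of pairs (a, b) with f(a) = g(b).
For each element c in C, the fiber product has |f^-1(c)| * |g^-1(c)| elements.
Summing over C: 2 * 5 + 1 * 6 + 4 * 2 + 6 * 5 + 4 * 2 + 5 * 3
= 10 + 6 + 8 + 30 + 8 + 15 = 77

77


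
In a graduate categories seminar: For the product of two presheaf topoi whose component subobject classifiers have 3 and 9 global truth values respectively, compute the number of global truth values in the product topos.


In a product of presheaf topoi E_1 x E_2, the subobject classifier
is Omega = Omega_1 x Omega_2 (componentwise), so
|Omega(top)| = |Omega_1(top_1)| * |Omega_2(top_2)|.
= 3 * 9 = 27.

27


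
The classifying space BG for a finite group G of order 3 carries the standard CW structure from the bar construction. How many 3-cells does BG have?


In the bar-construction CW model of BG, the n-cells are indexed by
n-tuples [g_1|...|g_n] of non-identity elements of G (degenerate
simplices with some g_i = e do not contribute cells), so there are
(|G| - 1)^n n-cells.
For dim = 3 with |G| = 3:
cells = (3 - 1)^3 = 2^3 = 8

8


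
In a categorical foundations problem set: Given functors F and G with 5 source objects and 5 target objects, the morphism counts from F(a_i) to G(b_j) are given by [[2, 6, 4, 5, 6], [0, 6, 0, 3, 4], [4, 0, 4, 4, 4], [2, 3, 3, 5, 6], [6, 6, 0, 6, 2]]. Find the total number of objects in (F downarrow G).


Objects of (F downarrow G) are triples (a, b, h: F(a)->G(b)).
The count equals the sum of all entries in the hom-matrix.
sum(row 0) = 23
sum(row 1) = 13
sum(row 2) = 16
sum(row 3) = 19
sum(row 4) = 20
Grand total = 91

91


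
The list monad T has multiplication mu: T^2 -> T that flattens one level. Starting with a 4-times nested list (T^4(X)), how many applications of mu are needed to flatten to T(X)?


Each application of mu: T^2 -> T removes one layer of nesting.
Starting at depth 4 (i.e., T^4(X)), we need to reach T(X).
Number of mu applications = 4 - 1 = 3

3


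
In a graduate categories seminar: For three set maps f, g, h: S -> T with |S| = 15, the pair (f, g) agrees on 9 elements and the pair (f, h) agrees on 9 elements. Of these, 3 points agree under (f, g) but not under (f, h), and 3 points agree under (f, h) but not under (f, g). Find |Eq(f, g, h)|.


Eq(f, g, h) is the triple-agreement set: points in S where all three
maps take the same value. Using inclusion-exclusion on the pairwise data:
Pair (f, g) agrees on 9 points; pair (f, h) on 9 points.
Points agreeing under (f, g) but not (f, h) = 3; under (f, h) but not (f, g) = 3.
Triple-agreement = agreement-in-(f, g) minus points that agree under (f, g) but not (f, h):
|Eq(f, g, h)| = 9 - 3 = 6
(cross-check via (f, h): 9 - 3 = 6.)

6


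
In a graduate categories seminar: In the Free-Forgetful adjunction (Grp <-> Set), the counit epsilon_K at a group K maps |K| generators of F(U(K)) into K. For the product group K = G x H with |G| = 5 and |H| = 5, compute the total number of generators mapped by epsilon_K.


The counit epsilon_K: F(U(K)) -> K of the Free-Forgetful adjunction
maps |K| generators of F(U(K)) into K. For K = G x H (the product group),
|G x H| = |G| * |H|.
Total generators mapped = 5 * 5 = 25.

25


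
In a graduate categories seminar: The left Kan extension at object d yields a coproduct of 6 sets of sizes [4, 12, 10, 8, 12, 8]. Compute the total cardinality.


Pointwise, the left Kan extension (Lan_F H)(d) is the colimit, indexed
by the comma category (F downarrow d), of H composed with the
projection (F downarrow d) -> C. Here that colimit is given
as a coproduct (disjoint union) of sets, so its cardinality is the
sum of the sizes of the summands.
Coproduct of sets with sizes: 4 + 12 + 10 + 8 + 12 + 8
= 54

54


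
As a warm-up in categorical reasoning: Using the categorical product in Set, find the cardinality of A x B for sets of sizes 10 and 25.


In Set, the product A x B is the Cartesian product.
By the universal property, |A x B| = |A| * |B|.
|A x B| = 10 * 25 = 250

250


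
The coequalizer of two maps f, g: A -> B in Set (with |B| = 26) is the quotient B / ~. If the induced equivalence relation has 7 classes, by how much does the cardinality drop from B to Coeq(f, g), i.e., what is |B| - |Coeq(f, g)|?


The coequalizer Coeq(f, g) = B / ~ has one element per equivalence class.
|B| = 26, |Coeq(f, g)| = 7.
|B| - |Coeq(f, g)| = 26 - 7 = 19.

19


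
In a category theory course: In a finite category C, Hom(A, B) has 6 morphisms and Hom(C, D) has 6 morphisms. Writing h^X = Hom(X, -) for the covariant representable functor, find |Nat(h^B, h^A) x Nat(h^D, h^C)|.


By the Yoneda lemma, Nat(h^B, h^A) is isomorphic to Hom(A, B),
so |Nat(h^B, h^A)| = |Hom(A, B)| and |Nat(h^D, h^C)| = |Hom(C, D)|.
|Hom(A, B)| = 6, |Hom(C, D)| = 6.
|Nat(h^B, h^A) x Nat(h^D, h^C)| = 6 * 6 = 36

36


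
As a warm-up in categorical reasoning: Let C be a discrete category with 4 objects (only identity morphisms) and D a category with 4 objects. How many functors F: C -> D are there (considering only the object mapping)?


A functor from a discrete category C to D is determined by
where each object maps. Each of the 4 objects of C can map
to any of the 4 objects of D independently.
Number of functors = 4^4 = 256

256


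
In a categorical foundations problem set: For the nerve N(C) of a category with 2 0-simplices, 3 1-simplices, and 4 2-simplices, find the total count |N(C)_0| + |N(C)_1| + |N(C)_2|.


The 2-skeleton of the nerve N(C) consists of simplices in dimensions 0, 1, 2:
  |N(C)_0| = 2 (objects)
  |N(C)_1| = 3 (morphisms)
  |N(C)_2| = 4 (composable pairs)
Total = 2 + 3 + 4 = 9

9


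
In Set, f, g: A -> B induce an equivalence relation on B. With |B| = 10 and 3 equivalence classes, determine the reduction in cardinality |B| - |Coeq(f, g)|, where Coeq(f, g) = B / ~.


The coequalizer Coeq(f, g) = B / ~ has one element per equivalence class.
|B| = 10, |Coeq(f, g)| = 3.
|B| - |Coeq(f, g)| = 10 - 3 = 7.

7


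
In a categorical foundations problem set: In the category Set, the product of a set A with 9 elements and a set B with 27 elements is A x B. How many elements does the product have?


In Set, the product A x B is the Cartesian product.
By the universal property, |A x B| = |A| * |B|.
|A x B| = 9 * 27 = 243

243


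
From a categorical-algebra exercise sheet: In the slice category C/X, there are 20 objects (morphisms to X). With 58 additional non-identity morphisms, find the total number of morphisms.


In the slice category C/X, objects are morphisms to X.
Identity morphisms: 20 (one per object of C/X).
Non-identity morphisms: 58.
Total = 20 + 58 = 78

78


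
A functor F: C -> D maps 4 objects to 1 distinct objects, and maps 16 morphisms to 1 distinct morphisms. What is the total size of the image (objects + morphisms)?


The image of F consists of distinct objects and distinct morphisms.
|Im(F)| on objects = 1
|Im(F)| on morphisms = 1
Total image cardinality = 1 + 1 = 2

2


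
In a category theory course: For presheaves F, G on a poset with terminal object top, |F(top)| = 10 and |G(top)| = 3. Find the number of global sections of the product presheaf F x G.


Global sections of a presheaf on a poset with terminal top satisfy
Gamma(H) ~ H(top). Presheaves admit pointwise products, so
(F x G)(top) = F(top) x G(top) (Cartesian product).
|Gamma(F x G)| = |F(top)| * |G(top)| = 10 * 3 = 30.

30


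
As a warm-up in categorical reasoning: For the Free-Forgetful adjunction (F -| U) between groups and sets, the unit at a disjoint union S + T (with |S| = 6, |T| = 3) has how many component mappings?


The unit eta_X: X -> U(F(X)) of the Free-Forgetful adjunction
maps each element of X to a generator of F(X). For X = S + T (disjoint
union in Set), |S + T| = |S| + |T|.
Total mappings = 6 + 3 = 9.

9
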